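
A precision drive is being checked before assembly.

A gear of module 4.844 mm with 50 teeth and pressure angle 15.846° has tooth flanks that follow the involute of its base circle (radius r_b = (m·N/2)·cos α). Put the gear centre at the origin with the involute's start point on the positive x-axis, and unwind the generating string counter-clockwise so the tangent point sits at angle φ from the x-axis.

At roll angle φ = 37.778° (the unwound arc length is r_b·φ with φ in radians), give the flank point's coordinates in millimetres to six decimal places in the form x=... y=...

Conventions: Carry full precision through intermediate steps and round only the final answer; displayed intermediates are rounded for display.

x=139.134924 y=10.654844

single-mesh involute tooth geometry (50T wheel at module 4.844)
pitch radius r_p = m·N/2 = 4.844·50/2 = 121.100000
base radius r_b = r_p·cos α = 121.100000·cos 15.846° = 116.498089
roll angle φ = 37.778° = 0.65935048 rad
x = r_b·(cos φ + φ·sin φ) = 139.134924
y = r_b·(sin φ − φ·cos φ) = 10.654844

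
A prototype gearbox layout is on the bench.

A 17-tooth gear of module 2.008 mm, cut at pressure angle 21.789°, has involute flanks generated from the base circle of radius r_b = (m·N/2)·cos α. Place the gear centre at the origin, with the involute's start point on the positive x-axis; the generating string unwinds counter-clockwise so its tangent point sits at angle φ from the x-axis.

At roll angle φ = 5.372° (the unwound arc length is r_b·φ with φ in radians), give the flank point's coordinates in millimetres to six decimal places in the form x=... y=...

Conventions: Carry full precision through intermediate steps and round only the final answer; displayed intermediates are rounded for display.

x=15.918120 y=0.004350

topology: single-mesh involute geometry — m = 2.008, N = 17
pitch radius r_p = m·N/2 = 2.008·17/2 = 17.068000
base radius r_b = r_p·cos α = 17.068000·cos 21.789° = 15.848613
roll angle φ = 5.372° = 0.09375909 rad
x = r_b·(cos φ + φ·sin φ) = 15.918120
y = r_b·(sin φ − φ·cos φ) = 0.004350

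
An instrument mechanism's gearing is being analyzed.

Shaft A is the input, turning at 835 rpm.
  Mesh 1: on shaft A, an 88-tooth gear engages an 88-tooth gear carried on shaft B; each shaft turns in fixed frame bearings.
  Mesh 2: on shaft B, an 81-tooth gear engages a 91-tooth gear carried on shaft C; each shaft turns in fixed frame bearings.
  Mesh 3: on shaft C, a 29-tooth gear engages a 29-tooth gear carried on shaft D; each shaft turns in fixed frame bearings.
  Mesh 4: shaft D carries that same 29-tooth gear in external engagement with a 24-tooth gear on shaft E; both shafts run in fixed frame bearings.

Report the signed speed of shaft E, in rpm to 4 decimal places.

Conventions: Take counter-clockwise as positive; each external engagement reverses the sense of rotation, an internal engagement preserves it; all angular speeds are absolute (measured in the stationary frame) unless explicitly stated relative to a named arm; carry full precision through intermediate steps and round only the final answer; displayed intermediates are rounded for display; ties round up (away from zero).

+898.0838 rpm

class = fixed-axis compound train [4 meshes; 4 ratios multiply, 4 sense flips]
mesh 1 [88T→88T]: ω = 835.0000×88/88 = 835.0000 rpm, sense flips to −
mesh 2 [81T→91T]: ω = 835.0000×81/91 = 743.2418 rpm, sense flips to +
mesh 3 [29T→29T]: ω = 743.2418×29/29 = 743.2418 rpm, sense flips to −
mesh 4 [29T→24T]: ω = 743.2418×29/24 = 898.0838 rpm, sense flips to +
signed output speed = +898.0838 rpm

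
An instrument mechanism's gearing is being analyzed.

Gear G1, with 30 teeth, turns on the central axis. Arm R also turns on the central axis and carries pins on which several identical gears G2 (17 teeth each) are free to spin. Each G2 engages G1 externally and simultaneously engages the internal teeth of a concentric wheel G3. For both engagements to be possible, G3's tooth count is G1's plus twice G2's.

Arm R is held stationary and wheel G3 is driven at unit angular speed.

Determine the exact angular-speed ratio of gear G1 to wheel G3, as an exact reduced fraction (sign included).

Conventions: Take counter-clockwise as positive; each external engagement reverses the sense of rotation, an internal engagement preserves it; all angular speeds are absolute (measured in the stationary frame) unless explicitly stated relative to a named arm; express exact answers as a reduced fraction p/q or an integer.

planetary set (30T centre, 17T on arm, 64T internal) — Willis relation
ring teeth: 30 + 2·17 = 64
30(ω_sun−ω_arm) = −64(ω_ring−ω_arm),  ω_arm = 0, ω_ring = 1
ω_sun = 0 − (64/30)(1−0) = -32/15
ω_out/ω_in = -32/15

-32/15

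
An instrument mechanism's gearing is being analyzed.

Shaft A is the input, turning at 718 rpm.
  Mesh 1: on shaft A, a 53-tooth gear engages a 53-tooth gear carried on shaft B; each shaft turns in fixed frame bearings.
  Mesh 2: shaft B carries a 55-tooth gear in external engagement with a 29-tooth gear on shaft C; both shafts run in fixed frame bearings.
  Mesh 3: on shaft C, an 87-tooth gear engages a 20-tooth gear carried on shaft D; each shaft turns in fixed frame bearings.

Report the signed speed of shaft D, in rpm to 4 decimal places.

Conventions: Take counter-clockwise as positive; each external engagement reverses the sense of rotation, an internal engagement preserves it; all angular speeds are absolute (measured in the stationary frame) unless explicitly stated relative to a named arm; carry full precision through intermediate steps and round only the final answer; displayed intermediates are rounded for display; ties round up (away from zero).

-5923.5000 rpm

recognized (4 fixed axles, 3 meshes): fixed-axis compound train
mesh 1 [53T→53T]: ω = 718.0000×53/53 = 718.0000 rpm, sense flips to −
mesh 2 [55T→29T]: ω = 718.0000×55/29 = 1361.7241 rpm, sense flips to +
mesh 3 [87T→20T]: ω = 1361.7241×87/20 = 5923.5000 rpm, sense flips to −
signed output speed = -5923.5000 rpm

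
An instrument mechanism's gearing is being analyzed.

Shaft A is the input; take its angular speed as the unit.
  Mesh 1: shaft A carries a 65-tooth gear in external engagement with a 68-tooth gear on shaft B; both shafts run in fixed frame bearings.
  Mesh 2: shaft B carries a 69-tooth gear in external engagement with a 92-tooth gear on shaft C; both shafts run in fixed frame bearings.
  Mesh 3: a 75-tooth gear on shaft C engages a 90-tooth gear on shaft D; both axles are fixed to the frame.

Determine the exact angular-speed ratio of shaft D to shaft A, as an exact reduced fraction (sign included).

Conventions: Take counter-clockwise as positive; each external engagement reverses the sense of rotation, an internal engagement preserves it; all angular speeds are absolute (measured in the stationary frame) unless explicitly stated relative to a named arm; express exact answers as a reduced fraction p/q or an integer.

-325/544

class = fixed-axis compound train [3 meshes; 3 ratios multiply, 3 sense flips]
mesh 1 [65T→68T]: running ratio 65/68, sense −
mesh 2 [69T→92T]: running ratio 195/272, sense +
mesh 3 [75T→90T]: running ratio 325/544, sense −
ω_out/ω_in = -325/544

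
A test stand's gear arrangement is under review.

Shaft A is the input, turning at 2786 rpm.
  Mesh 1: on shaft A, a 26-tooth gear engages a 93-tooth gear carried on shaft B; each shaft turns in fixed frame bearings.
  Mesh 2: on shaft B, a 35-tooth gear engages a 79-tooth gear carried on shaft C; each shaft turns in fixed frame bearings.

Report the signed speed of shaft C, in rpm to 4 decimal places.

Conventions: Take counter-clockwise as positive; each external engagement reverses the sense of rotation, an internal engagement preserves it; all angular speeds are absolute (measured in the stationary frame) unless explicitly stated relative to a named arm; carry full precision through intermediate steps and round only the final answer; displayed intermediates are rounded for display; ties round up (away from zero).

+345.0742 rpm

2-mesh fixed-axis compound train (all bearings frame-fixed)
mesh 1 [26T→93T]: ω = 2786.0000×26/93 = 778.8817 rpm, sense flips to −
mesh 2 [35T→79T]: ω = 778.8817×35/79 = 345.0742 rpm, sense flips to +
signed output speed = +345.0742 rpm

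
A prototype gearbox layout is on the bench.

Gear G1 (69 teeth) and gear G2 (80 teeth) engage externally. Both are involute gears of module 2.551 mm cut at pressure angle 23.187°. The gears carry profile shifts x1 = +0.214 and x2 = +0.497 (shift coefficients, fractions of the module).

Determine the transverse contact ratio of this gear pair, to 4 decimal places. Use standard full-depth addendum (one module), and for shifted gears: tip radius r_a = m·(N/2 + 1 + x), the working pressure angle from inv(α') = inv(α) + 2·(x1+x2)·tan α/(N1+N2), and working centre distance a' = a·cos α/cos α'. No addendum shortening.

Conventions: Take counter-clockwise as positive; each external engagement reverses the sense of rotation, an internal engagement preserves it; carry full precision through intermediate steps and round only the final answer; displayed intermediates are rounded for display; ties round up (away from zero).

recognized (one external pair, fixed centres): single-mesh tooth geometry, m = 2.551, N1 = 69, N2 = 80
base radii: r_b1 = 80.900506, r_b2 = 93.797688
tip radii: r_a1 = 91.106414, r_a2 = 105.858847
inv(α') = inv(23.187°) + 2·(+0.214+0.497)·tan α/(69+80) = 0.02773035  ⇒  α' = 24.39180°
a' = a·cos α / cos α' = 190.0495·cos 23.187°/cos 24.39180° = 191.819470
action lengths: √(r_a1²−r_b1²) = 41.898530, √(r_a2²−r_b2²) = 49.072285
base pitch p_b = π·m·cos α = 7.366853
CR = (41.898530 + 49.072285 − 191.819470·sin 24.39180°)/7.366853 = 1.595571
contact ratio ≈ 1.5956

1.5956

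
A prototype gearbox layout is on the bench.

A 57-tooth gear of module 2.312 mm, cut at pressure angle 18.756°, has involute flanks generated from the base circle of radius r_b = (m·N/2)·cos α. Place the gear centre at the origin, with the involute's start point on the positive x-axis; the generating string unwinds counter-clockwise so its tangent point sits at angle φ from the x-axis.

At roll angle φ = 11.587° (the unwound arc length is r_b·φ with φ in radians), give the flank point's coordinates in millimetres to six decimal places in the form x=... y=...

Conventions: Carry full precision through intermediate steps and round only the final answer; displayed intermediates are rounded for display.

recognized (one wheel, involute flank): single-mesh tooth geometry, m = 2.312, N = 57
pitch radius r_p = m·N/2 = 2.312·57/2 = 65.892000
base radius r_b = r_p·cos α = 65.892000·cos 18.756° = 62.392902
roll angle φ = 11.587° = 0.20223130 rad
x = r_b·(cos φ + φ·sin φ) = 63.655743
y = r_b·(sin φ − φ·cos φ) = 0.171310

x=63.655743 y=0.171310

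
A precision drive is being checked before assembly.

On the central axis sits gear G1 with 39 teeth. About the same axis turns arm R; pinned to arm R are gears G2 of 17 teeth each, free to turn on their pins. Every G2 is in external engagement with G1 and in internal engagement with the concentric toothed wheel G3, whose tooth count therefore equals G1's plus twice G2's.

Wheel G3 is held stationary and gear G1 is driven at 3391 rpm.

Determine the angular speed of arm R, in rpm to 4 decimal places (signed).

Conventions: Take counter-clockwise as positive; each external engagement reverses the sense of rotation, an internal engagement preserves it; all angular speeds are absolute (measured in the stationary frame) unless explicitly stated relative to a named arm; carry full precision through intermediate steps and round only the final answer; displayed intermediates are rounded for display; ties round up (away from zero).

recognized (axles ride arm R): planetary set, 39/17/73 teeth
normalise by the input: solve with ω_sun = 1, then scale by 3391 rpm
ring teeth: 39 + 2·17 = 73
39(ω_sun−ω_arm) = −73(ω_ring−ω_arm),  ω_ring = 0, ω_sun = 1
39(1−ω_arm) = −73(0−ω_arm)  ⇒  112·ω_arm = 39  ⇒  ω_arm = 39/112
scale: ω_arm = 39/112 × 3391 rpm = +1180.7946 rpm

+1180.7946 rpm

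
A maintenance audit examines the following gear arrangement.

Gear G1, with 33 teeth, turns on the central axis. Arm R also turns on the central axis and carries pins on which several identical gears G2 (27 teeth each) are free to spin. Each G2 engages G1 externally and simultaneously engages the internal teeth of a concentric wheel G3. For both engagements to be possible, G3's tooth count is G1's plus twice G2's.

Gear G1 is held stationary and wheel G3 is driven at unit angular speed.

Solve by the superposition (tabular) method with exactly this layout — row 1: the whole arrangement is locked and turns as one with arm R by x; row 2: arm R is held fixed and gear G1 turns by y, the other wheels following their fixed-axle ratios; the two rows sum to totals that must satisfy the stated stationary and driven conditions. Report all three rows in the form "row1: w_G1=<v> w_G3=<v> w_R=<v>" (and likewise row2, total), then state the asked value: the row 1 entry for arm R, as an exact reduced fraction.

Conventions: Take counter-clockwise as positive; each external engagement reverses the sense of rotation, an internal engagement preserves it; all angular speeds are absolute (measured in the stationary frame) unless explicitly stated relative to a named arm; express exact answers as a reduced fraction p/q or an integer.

recognized (axles ride arm R): planetary set, 33/27/87 teeth
row 1: whole set turns with the arm by x
row 2: sun turns y, ring = −(33/87)·y, arm 0
boundary: total ω_sun = x + y = 0 and total ω_ring = x − (33/87)·y = 1  ⇒  y = -29/40, x = 29/40
row 2 ring = −(33/87)·(-29/40) = 11/40
totals (row 1 + row 2): sun 29/40 + (-29/40) = 0, ring 29/40 + 11/40 = 1, arm 29/40 + 0 = 29/40
asked cell (row1, arm) = 29/40

row1: w_G1=29/40 w_G3=29/40 w_R=29/40
row2: w_G1=-29/40 w_G3=11/40 w_R=0
total: w_G1=0 w_G3=1 w_R=29/40
asked value: 29/40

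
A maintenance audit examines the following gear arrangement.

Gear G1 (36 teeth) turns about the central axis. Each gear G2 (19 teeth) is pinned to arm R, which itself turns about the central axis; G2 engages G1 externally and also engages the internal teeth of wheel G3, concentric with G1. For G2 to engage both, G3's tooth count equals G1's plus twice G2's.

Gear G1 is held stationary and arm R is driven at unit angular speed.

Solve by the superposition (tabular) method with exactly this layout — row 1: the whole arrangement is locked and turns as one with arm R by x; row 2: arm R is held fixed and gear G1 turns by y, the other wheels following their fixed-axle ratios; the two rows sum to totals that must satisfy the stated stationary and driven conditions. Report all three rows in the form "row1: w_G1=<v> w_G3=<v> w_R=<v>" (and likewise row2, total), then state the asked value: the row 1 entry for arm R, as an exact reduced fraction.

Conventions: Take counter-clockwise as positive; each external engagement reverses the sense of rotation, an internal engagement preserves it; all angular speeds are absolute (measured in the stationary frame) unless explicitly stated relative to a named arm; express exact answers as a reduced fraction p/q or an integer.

class = planetary set [G3 = 36+2·19 = 74; Willis about the carrier]
superposition row 1 [locked train]: every member turns x
row 2: sun turns y, ring = −(36/74)·y, arm 0
boundary: total ω_sun = x + y = 0 and total ω_arm = x = 1  ⇒  y = -1, x = 1
row 2 ring = −(36/74)·(-1) = 18/37
totals (row 1 + row 2): sun 1 + (-1) = 0, ring 1 + 18/37 = 55/37, arm 1 + 0 = 1
asked cell (row1, arm) = 1

row1: w_G1=1 w_G3=1 w_R=1
row2: w_G1=-1 w_G3=18/37 w_R=0
total: w_G1=0 w_G3=55/37 w_R=1
asked value: 1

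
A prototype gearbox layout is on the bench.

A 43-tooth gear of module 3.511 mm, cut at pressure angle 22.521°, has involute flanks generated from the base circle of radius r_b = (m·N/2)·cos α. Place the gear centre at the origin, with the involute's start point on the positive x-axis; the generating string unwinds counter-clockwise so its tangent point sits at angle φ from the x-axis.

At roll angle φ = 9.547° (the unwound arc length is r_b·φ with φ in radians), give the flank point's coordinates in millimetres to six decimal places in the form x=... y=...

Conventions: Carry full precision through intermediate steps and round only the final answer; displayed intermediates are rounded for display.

x=70.691135 y=0.107232

single-mesh involute tooth geometry (43T wheel at module 3.511)
pitch radius r_p = m·N/2 = 3.511·43/2 = 75.486500
base radius r_b = r_p·cos α = 75.486500·cos 22.521° = 69.729840
roll angle φ = 9.547° = 0.16662658 rad
x = r_b·(cos φ + φ·sin φ) = 70.691135
y = r_b·(sin φ − φ·cos φ) = 0.107232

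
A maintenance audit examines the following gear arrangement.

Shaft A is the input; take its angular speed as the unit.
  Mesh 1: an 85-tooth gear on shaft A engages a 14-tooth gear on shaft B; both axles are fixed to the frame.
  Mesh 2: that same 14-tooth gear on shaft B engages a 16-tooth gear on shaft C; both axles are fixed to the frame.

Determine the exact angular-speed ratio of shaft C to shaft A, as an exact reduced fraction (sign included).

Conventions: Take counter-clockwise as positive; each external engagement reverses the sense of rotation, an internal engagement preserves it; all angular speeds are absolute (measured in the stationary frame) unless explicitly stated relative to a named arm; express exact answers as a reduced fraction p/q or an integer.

85/16

class = fixed-axis compound train [2 meshes; 2 ratios multiply, 2 sense flips]
mesh 1 [85T→14T]: running ratio 85/14, sense −
mesh 2 [14T→16T]: running ratio 85/16, sense +
ω_out/ω_in = 85/16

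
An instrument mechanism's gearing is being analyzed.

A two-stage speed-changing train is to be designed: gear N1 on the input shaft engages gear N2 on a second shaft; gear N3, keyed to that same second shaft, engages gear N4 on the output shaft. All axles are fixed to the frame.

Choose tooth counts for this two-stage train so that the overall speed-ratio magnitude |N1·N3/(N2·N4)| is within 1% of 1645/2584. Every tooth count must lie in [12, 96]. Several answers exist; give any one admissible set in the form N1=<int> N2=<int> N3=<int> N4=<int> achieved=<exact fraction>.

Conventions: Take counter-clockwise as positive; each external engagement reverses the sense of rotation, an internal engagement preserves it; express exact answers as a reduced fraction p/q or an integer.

N1=35 N2=34 N3=47 N4=76 achieved=1645/2584

class = fixed-axis compound train [2-stage, 1645/2584 wanted]
target = 1645/2584 in lowest terms: an exact hit needs N1·N3 = k·1645 and N2·N4 = k·2584 for one integer k, every count in [12, 96]; additionally prefer no 1:1 stage (N1 ≠ N2, N3 ≠ N4)
k = 1: N1·N3 = 1645 = 35·47, N2·N4 = 2584 = 34·76
achieved = 35·47/(34·76) = 1645/2584; |achieved − target| = 0 ≤ 329/51680 ✓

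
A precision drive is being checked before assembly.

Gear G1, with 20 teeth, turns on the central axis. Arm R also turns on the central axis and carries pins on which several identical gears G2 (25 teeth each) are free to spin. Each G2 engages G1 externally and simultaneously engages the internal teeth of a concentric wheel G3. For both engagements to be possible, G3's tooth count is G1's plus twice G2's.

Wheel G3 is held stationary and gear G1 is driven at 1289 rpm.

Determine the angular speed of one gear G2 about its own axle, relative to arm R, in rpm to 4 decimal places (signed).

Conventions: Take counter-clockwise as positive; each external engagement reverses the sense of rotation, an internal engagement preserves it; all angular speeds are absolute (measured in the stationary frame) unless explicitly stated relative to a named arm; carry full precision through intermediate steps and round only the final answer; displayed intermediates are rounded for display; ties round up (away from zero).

-802.0444 rpm

class = planetary set [G3 = 20+2·25 = 70; Willis about the carrier]
normalise by the input: solve with ω_sun = 1, then scale by 1289 rpm
ring teeth: 20 + 2·25 = 70
20(ω_sun−ω_arm) = −70(ω_ring−ω_arm),  ω_ring = 0, ω_sun = 1
20(1−ω_arm) = −70(0−ω_arm)  ⇒  90·ω_arm = 20  ⇒  ω_arm = 2/9
sun–planet mesh: 20·(1−2/9) = −25·(ω_p−ω_arm)  ⇒  ω_p−ω_arm = -28/45
scale: ω_p−ω_arm = -28/45 × 1289 rpm = -802.0444 rpm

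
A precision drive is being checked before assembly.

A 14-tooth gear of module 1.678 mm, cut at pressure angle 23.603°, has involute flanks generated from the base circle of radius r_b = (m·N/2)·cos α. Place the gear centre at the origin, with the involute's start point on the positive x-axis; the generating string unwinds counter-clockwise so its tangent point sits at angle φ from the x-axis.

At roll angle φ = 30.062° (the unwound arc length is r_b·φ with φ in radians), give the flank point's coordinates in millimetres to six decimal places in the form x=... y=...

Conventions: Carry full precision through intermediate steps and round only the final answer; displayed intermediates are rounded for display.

class = single-mesh tooth geometry [base-circle involute, m = 1.678, 14T]
pitch radius r_p = m·N/2 = 1.678·14/2 = 11.746000
base radius r_b = r_p·cos α = 11.746000·cos 23.603° = 10.763350
roll angle φ = 30.062° = 0.52468088 rad
x = r_b·(cos φ + φ·sin φ) = 12.144459
y = r_b·(sin φ − φ·cos φ) = 0.504091

x=12.144459 y=0.504091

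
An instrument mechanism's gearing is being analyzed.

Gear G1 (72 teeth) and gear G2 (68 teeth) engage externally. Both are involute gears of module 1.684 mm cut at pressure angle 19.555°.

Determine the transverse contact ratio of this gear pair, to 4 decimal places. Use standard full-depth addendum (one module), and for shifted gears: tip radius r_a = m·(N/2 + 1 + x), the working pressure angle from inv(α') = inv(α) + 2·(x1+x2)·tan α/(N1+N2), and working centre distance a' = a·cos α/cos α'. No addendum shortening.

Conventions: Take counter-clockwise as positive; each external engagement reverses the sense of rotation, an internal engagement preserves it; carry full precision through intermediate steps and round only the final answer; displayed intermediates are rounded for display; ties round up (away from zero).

single-mesh involute tooth geometry (72T engaging 68T at module 1.684)
base radii: r_b1 = 57.127246, r_b2 = 53.953510
tip radii: r_a1 = 62.308000, r_a2 = 58.940000
no profile shift: α' = α, a' = a
action lengths: √(r_a1²−r_b1²) = 24.874981, √(r_a2²−r_b2²) = 23.726407
base pitch p_b = π·m·cos α = 4.985293
CR = (24.874981 + 23.726407 − 117.880000·sin 19.55500°)/4.985293 = 1.834514
contact ratio ≈ 1.8345

1.8345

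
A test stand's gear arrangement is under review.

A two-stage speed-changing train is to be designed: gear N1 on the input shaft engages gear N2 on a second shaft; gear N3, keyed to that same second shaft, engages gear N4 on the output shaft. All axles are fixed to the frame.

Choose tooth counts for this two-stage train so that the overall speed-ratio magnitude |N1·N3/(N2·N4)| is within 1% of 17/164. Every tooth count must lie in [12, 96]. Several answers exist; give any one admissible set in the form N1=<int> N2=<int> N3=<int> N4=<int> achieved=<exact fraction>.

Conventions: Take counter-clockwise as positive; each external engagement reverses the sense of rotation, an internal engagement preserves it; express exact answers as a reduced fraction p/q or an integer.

N1=12 N2=24 N3=17 N4=82 achieved=17/164

class = fixed-axis compound train [2-stage, 17/164 wanted]
target = 17/164 in lowest terms: an exact hit needs N1·N3 = k·17 and N2·N4 = k·164 for one integer k, every count in [12, 96]; additionally prefer no 1:1 stage (N1 ≠ N2, N3 ≠ N4)
k = 1…11: no 1:1-free in-range split of k·17 and k·164 into factor pairs; take k = 12
k = 12: N1·N3 = 204 = 12·17, N2·N4 = 1968 = 24·82
achieved = 12·17/(24·82) = 17/164; |achieved − target| = 0 ≤ 17/16400 ✓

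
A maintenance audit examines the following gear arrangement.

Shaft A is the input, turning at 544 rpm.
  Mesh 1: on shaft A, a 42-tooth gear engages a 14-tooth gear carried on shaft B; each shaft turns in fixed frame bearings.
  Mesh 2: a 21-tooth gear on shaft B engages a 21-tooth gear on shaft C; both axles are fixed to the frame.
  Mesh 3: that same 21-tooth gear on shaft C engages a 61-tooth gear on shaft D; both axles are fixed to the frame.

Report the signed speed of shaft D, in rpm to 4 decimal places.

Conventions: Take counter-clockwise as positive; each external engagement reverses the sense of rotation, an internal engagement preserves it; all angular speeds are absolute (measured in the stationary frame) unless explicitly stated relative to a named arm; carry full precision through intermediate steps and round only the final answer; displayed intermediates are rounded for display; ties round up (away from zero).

recognized (4 fixed axles, 3 meshes): fixed-axis compound train
mesh 1 [42T→14T]: ω = 544.0000×42/14 = 1632.0000 rpm, sense flips to −
mesh 2 [21T→21T]: ω = 1632.0000×21/21 = 1632.0000 rpm, sense flips to +
mesh 3 [21T→61T]: ω = 1632.0000×21/61 = 561.8361 rpm, sense flips to −
signed output speed = -561.8361 rpm

-561.8361 rpm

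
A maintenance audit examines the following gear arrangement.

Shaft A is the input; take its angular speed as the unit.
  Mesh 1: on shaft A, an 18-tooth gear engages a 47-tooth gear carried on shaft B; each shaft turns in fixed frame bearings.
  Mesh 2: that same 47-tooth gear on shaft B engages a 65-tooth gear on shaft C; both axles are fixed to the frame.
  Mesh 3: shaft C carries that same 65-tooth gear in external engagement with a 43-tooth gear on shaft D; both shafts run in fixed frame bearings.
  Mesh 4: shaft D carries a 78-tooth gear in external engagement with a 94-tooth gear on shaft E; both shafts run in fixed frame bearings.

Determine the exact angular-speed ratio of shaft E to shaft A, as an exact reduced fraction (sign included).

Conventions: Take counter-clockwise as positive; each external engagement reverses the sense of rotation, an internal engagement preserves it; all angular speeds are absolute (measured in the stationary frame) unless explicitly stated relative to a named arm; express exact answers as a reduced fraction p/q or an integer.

702/2021

class = fixed-axis compound train [4 meshes; 4 ratios multiply, 4 sense flips]
mesh 1 [18T→47T]: running ratio 18/47, sense −
mesh 2 [47T→65T]: running ratio 18/65, sense +
mesh 3 [65T→43T]: running ratio 18/43, sense −
mesh 4 [78T→94T]: running ratio 702/2021, sense +
ω_out/ω_in = 702/2021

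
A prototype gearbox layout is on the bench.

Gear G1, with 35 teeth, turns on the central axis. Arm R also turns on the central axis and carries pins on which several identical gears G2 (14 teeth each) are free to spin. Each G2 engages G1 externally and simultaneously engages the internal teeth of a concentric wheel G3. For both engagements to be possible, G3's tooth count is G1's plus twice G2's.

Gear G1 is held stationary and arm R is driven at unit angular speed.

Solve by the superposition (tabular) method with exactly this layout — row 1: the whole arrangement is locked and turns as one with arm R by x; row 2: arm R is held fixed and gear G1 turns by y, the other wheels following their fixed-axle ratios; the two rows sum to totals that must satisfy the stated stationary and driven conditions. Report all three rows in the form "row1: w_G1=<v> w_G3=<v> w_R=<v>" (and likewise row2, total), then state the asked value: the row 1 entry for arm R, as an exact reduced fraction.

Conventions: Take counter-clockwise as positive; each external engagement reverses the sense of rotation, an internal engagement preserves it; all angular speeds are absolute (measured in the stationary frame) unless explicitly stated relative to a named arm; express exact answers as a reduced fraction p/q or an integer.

row1: w_G1=1 w_G3=1 w_R=1
row2: w_G1=-1 w_G3=5/9 w_R=0
total: w_G1=0 w_G3=14/9 w_R=1
asked value: 1

planetary set (35T centre, 14T on arm, 63T internal) — Willis relation
superposition row 1 [locked train]: every member turns x
row 2 (arm held, sun turns y): ω_ring = −(35/63)·y, ω_arm = 0
boundary: total ω_sun = x + y = 0 and total ω_arm = x = 1  ⇒  y = -1, x = 1
row 2 ring = −(35/63)·(-1) = 5/9
totals (row 1 + row 2): sun 1 + (-1) = 0, ring 1 + 5/9 = 14/9, arm 1 + 0 = 1
asked cell (row1, arm) = 1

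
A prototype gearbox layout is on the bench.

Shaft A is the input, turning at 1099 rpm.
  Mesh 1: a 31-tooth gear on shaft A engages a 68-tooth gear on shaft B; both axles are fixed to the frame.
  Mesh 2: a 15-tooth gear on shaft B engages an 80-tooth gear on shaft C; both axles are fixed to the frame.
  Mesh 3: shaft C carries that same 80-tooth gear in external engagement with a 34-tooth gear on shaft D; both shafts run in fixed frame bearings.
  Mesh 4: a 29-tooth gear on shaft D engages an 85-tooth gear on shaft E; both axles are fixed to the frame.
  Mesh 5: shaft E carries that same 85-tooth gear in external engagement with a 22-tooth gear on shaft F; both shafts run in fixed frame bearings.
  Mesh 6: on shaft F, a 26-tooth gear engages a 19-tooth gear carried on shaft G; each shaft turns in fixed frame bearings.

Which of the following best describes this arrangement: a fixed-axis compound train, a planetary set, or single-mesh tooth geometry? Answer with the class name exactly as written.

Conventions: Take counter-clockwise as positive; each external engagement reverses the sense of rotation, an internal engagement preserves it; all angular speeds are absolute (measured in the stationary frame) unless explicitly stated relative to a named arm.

fixed-axis compound train

topology: fixed-axis compound train — 6 meshes, A→G
classification: fixed-axis compound train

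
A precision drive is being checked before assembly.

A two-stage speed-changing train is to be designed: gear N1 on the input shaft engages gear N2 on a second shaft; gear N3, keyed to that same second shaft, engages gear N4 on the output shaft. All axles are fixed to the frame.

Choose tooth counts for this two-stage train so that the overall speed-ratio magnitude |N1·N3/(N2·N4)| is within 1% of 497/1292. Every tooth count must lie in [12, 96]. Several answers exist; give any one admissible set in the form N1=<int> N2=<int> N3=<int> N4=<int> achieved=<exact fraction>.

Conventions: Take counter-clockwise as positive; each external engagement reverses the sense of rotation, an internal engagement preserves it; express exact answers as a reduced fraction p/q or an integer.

N1=14 N2=34 N3=71 N4=76 achieved=497/1292

class = fixed-axis compound train [2-stage, 497/1292 wanted]
target = 497/1292 in lowest terms: an exact hit needs N1·N3 = k·497 and N2·N4 = k·1292 for one integer k, every count in [12, 96]; additionally prefer no 1:1 stage (N1 ≠ N2, N3 ≠ N4)
k = 1: no 1:1-free in-range split of k·497 and k·1292 into factor pairs; take k = 2
k = 2: N1·N3 = 994 = 14·71, N2·N4 = 2584 = 34·76
achieved = 14·71/(34·76) = 497/1292; |achieved − target| = 0 ≤ 497/129200 ✓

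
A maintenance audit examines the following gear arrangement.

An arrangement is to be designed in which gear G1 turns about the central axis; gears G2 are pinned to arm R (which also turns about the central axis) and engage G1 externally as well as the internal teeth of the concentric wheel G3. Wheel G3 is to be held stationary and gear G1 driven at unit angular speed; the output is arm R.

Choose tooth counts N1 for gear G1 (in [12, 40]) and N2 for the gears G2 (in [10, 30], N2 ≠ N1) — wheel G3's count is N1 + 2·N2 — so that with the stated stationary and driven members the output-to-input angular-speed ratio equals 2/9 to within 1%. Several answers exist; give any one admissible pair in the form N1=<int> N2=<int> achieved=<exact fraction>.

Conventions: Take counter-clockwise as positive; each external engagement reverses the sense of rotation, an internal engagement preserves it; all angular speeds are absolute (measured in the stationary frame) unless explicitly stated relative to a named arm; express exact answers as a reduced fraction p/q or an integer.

topology: planetary set — design target 2/9, arm = carrier (Willis)
Willis with ω_ring = 0: ω_arm/ω_sun = N1/(N1+N3); set equal to 2/9  ⇒  N3/N1 = 1/(2/9) − 1 = 7/2
N3 = N1 + 2·N2  ⇒  N2/N1 = (N3/N1 − 1)/2 = (7/2 − 1)/2 = 5/4
smallest multiple with N1 ≥ 12 and N2 ≥ 10: k = 3  ⇒  N1 = 3·4 = 12, N2 = 3·5 = 15 (N1 ≤ 40, N2 ≤ 30, N2 ≠ N1 ✓), N3 = 12 + 2·15 = 42
check: N1/(N1+N3) with N1 = 12, N3 = 42 gives 2/9; |achieved − target| = 0 ≤ 1/450 ✓

N1=12 N2=15 achieved=2/9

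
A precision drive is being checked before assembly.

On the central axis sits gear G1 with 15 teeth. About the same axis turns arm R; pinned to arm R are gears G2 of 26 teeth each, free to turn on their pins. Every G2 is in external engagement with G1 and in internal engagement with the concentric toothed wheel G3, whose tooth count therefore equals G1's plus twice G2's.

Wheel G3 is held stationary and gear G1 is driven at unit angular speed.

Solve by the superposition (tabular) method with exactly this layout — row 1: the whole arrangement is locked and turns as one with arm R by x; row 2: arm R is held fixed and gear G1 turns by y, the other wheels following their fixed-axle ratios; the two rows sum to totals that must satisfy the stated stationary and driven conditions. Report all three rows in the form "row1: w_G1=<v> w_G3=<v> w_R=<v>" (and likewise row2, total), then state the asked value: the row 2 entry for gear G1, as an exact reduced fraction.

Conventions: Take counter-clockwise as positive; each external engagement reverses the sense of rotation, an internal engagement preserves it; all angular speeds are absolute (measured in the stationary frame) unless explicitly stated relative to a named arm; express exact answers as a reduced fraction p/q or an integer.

planetary set (15T centre, 26T on arm, 67T internal) — Willis relation
row 1 (train locked, turned with arm): all members turn x
row 2 — arm fixed, fixed-axis ratios: sun y, ring −(15/67)·y, arm 0
boundary: total ω_ring = x − (15/67)·y = 0 and total ω_sun = x + y = 1  ⇒  y = 67/82, x = 15/82
row 2 ring = −(15/67)·67/82 = -15/82
totals (row 1 + row 2): sun 15/82 + 67/82 = 1, ring 15/82 + (-15/82) = 0, arm 15/82 + 0 = 15/82
asked cell (row2, sun) = 67/82

row1: w_G1=15/82 w_G3=15/82 w_R=15/82
row2: w_G1=67/82 w_G3=-15/82 w_R=0
total: w_G1=1 w_G3=0 w_R=15/82
asked value: 67/82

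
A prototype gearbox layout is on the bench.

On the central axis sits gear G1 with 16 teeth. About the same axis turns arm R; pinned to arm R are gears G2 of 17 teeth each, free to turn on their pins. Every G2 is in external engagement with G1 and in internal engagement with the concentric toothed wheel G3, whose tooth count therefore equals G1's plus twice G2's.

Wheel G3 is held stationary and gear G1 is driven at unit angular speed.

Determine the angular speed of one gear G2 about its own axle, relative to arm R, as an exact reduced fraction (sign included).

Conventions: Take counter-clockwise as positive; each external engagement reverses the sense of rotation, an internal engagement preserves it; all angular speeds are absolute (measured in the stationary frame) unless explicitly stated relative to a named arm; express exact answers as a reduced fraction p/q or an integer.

class = planetary set [G3 = 16+2·17 = 50; Willis about the carrier]
ring teeth: 16 + 2·17 = 50
16(ω_sun−ω_arm) = −50(ω_ring−ω_arm),  ω_ring = 0, ω_sun = 1
16(1−ω_arm) = −50(0−ω_arm)  ⇒  66·ω_arm = 16  ⇒  ω_arm = 8/33
sun–planet mesh: 16·(1−8/33) = −17·(ω_p−ω_arm)  ⇒  ω_p−ω_arm = -400/561
exact speed ratio = -400/561

-400/561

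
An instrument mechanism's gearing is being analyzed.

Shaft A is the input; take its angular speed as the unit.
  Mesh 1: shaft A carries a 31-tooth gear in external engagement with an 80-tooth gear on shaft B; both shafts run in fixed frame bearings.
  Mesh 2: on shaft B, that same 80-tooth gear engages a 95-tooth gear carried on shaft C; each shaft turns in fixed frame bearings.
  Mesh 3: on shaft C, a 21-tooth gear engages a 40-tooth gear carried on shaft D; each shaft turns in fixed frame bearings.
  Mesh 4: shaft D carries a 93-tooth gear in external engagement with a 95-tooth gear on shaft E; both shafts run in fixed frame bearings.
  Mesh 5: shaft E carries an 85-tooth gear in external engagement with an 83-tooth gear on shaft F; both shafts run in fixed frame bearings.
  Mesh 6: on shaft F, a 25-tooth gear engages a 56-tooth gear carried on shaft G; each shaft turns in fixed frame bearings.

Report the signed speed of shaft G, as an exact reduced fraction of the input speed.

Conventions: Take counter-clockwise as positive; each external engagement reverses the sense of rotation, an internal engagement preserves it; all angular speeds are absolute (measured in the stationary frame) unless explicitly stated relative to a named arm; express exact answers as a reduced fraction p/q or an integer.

147033/1917632

6-mesh fixed-axis compound train (all bearings frame-fixed)
mesh 1 [31T→80T]: |ω|/ω_in = 1×31/80 = 31/80, sense flips to −
mesh 2 [80T→95T]: |ω|/ω_in = (31/80)×80/95 = 31/95, sense flips to +
mesh 3 [21T→40T]: |ω|/ω_in = (31/95)×21/40 = 651/3800, sense flips to −
mesh 4 [93T→95T]: |ω|/ω_in = (651/3800)×93/95 = 60543/361000, sense flips to +
mesh 5 [85T→83T]: |ω|/ω_in = (60543/361000)×85/83 = 1029231/5992600, sense flips to −
mesh 6 [25T→56T]: |ω|/ω_in = (1029231/5992600)×25/56 = 147033/1917632, sense flips to +
signed output speed (× input speed) = 147033/1917632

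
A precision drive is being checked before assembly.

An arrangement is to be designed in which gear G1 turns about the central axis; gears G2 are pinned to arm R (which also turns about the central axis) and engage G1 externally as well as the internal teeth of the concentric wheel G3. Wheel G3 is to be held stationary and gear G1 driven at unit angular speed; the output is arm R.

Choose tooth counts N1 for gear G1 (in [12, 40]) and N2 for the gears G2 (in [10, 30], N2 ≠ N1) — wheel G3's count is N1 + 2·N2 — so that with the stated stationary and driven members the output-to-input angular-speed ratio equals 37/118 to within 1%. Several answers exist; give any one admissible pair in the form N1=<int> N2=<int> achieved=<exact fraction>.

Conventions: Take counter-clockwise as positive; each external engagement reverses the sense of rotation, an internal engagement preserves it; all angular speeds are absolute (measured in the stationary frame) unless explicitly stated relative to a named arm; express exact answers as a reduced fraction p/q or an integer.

N1=37 N2=22 achieved=37/118

class = planetary set [ratio 37/118 wanted; Willis about the carrier]
Willis with ω_ring = 0: ω_arm/ω_sun = N1/(N1+N3); set equal to 37/118  ⇒  N3/N1 = 1/(37/118) − 1 = 81/37
N3 = N1 + 2·N2  ⇒  N2/N1 = (N3/N1 − 1)/2 = (81/37 − 1)/2 = 22/37
smallest multiple with N1 ≥ 12 and N2 ≥ 10: k = 1  ⇒  N1 = 1·37 = 37, N2 = 1·22 = 22 (N1 ≤ 40, N2 ≤ 30, N2 ≠ N1 ✓), N3 = 37 + 2·22 = 81
check: N1/(N1+N3) with N1 = 37, N3 = 81 gives 37/118; |achieved − target| = 0 ≤ 37/11800 ✓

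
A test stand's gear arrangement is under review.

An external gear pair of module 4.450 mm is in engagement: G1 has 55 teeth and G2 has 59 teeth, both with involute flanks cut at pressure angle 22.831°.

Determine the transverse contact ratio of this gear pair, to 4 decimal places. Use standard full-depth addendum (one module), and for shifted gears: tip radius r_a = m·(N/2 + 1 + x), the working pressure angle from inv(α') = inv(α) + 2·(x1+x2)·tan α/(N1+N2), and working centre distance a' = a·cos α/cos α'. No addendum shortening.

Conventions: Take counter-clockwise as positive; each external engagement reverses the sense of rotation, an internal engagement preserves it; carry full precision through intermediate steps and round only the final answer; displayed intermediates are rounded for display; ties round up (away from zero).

recognized (one external pair, fixed centres): single-mesh tooth geometry, m = 4.450, N1 = 55, N2 = 59
base radii: r_b1 = 112.787329, r_b2 = 120.990044
tip radii: r_a1 = 126.825000, r_a2 = 135.725000
no profile shift: α' = α, a' = a
action lengths: √(r_a1²−r_b1²) = 57.996544, √(r_a2²−r_b2²) = 61.503536
base pitch p_b = π·m·cos α = 12.884794
CR = (57.996544 + 61.503536 − 253.650000·sin 22.83100°)/12.884794 = 1.636056
contact ratio ≈ 1.6361

1.6361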